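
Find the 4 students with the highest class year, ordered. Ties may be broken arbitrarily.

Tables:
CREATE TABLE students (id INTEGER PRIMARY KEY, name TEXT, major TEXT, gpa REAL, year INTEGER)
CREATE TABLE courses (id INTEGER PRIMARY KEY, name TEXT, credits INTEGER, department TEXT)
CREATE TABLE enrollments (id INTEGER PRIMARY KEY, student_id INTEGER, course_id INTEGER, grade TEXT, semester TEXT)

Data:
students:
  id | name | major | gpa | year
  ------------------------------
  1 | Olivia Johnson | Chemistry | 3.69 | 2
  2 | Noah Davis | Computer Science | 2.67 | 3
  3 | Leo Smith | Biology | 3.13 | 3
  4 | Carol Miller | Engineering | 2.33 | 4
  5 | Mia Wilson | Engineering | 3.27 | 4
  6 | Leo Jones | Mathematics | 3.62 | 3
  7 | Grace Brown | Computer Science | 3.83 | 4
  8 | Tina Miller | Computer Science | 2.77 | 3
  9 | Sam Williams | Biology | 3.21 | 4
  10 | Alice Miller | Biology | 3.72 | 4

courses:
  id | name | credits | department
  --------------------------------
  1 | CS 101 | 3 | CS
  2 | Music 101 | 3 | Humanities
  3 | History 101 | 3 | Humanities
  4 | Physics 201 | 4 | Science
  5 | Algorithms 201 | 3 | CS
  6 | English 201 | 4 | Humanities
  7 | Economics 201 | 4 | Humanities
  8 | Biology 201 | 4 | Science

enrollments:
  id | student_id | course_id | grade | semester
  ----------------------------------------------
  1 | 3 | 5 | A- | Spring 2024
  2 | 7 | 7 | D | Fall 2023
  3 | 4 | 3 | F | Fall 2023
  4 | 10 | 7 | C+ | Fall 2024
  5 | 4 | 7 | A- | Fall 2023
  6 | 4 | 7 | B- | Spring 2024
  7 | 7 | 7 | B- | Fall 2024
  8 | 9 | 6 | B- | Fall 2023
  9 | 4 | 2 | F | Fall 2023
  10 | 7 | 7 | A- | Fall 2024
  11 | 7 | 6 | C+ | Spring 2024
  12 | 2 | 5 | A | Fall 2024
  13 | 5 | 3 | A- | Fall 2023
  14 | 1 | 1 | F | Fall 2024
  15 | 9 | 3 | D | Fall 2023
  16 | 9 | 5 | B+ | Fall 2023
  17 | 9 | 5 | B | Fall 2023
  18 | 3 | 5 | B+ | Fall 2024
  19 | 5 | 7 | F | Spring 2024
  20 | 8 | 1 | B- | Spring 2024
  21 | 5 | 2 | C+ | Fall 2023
SELECT name, year FROM students ORDER BY year DESC LIMIT 4

Execution result:
name | year
Carol Miller | 4
Mia Wilson | 4
Grace Brown | 4
Sam Williams | 4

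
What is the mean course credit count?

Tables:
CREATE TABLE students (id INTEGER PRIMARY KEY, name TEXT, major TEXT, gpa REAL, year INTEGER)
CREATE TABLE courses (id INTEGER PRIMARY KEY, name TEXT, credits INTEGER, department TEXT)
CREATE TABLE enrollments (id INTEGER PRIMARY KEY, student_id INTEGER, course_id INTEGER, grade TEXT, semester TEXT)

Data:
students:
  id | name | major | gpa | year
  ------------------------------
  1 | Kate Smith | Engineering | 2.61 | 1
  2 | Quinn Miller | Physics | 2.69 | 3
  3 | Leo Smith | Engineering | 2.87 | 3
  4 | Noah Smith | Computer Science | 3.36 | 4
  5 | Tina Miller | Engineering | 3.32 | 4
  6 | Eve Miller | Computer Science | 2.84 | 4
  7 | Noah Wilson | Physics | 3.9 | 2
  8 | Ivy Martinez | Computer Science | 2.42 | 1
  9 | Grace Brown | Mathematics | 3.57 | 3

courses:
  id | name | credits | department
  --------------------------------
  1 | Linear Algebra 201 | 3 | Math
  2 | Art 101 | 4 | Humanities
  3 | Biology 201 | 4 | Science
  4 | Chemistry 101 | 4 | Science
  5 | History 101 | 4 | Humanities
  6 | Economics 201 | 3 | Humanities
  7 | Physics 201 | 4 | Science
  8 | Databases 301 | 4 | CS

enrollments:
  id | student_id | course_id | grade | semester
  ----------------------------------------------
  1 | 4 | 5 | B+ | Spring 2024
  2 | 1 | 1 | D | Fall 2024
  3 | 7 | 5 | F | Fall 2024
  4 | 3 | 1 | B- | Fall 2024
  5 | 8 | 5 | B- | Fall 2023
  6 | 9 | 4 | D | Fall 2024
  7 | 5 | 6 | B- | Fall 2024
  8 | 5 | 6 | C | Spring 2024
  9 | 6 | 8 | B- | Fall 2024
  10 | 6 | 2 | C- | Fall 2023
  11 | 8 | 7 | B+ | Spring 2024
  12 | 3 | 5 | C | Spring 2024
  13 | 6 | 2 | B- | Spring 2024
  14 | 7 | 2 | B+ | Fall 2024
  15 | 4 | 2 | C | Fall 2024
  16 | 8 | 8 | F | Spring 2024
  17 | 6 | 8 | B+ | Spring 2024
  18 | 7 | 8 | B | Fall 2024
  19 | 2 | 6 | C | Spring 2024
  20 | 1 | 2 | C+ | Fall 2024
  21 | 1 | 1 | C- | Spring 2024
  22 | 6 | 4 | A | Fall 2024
SELECT AVG(credits) FROM courses

Execution result:
3.75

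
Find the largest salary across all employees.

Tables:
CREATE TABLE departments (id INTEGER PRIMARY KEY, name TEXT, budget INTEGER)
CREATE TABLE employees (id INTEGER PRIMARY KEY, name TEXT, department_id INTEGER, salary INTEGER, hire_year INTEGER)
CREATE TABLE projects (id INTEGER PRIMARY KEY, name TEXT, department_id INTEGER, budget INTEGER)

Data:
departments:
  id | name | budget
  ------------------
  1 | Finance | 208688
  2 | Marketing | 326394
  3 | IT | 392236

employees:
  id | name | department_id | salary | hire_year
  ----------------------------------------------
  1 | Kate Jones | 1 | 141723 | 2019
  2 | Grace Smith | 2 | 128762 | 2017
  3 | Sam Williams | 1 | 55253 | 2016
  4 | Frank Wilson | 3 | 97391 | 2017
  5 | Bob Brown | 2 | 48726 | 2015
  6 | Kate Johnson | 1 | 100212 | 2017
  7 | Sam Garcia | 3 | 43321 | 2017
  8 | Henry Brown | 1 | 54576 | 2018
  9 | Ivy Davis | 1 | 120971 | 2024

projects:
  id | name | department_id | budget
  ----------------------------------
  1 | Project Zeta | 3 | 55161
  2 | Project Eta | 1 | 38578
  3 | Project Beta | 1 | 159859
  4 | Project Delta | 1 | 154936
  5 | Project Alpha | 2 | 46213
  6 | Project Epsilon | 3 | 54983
SELECT MAX(salary) FROM employees

Execution result:
141723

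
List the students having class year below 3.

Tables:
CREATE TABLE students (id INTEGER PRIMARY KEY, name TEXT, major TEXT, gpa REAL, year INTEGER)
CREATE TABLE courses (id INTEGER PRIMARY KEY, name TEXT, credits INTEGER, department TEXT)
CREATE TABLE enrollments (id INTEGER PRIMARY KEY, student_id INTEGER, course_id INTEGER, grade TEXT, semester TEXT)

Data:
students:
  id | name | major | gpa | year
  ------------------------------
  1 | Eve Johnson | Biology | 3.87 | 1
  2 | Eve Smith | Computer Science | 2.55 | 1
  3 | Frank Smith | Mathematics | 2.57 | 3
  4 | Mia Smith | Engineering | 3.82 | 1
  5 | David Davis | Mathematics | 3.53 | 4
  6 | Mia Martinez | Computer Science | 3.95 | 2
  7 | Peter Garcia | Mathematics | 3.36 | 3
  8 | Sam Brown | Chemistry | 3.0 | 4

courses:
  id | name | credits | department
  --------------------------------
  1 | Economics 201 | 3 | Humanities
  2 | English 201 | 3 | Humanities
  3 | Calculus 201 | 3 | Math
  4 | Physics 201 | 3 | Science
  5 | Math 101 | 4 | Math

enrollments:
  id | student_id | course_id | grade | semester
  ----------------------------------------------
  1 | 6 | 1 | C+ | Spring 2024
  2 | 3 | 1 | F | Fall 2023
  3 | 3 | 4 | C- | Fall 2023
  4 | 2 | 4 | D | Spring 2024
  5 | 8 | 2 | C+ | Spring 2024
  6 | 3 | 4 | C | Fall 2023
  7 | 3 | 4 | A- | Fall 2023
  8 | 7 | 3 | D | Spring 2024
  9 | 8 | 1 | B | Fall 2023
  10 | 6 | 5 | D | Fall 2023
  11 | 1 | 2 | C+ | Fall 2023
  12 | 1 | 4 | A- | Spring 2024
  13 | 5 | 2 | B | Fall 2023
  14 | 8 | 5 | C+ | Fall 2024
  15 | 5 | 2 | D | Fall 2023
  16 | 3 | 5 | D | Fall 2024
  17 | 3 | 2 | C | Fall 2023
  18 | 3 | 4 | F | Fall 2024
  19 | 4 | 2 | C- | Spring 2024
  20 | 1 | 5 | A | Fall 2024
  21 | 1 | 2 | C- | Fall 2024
SELECT name, year FROM students WHERE year < 3

Execution result:
name | year
Eve Johnson | 1
Eve Smith | 1
Mia Smith | 1
Mia Martinez | 2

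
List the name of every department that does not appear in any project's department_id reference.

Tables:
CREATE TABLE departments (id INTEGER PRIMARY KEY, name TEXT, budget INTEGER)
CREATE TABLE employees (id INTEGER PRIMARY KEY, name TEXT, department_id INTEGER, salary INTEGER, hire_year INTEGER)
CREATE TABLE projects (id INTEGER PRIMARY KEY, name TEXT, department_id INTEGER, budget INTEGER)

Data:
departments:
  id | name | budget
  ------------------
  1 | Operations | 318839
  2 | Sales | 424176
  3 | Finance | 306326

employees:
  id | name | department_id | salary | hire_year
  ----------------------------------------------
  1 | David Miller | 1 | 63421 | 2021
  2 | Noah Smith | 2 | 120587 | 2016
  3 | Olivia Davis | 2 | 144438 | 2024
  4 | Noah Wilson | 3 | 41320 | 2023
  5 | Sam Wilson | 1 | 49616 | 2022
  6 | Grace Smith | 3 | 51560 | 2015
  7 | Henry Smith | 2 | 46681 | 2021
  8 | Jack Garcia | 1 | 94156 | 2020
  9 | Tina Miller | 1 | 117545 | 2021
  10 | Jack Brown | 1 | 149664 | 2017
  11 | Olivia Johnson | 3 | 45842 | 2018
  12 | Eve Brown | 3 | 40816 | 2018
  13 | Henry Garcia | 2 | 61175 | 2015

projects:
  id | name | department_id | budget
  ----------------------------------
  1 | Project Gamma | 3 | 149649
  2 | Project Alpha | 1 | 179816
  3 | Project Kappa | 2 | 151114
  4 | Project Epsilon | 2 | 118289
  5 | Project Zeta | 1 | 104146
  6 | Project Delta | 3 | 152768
SELECT p.name FROM departments p LEFT JOIN projects c ON c.department_id = p.id WHERE c.id IS NULL

Execution result:
(no rows)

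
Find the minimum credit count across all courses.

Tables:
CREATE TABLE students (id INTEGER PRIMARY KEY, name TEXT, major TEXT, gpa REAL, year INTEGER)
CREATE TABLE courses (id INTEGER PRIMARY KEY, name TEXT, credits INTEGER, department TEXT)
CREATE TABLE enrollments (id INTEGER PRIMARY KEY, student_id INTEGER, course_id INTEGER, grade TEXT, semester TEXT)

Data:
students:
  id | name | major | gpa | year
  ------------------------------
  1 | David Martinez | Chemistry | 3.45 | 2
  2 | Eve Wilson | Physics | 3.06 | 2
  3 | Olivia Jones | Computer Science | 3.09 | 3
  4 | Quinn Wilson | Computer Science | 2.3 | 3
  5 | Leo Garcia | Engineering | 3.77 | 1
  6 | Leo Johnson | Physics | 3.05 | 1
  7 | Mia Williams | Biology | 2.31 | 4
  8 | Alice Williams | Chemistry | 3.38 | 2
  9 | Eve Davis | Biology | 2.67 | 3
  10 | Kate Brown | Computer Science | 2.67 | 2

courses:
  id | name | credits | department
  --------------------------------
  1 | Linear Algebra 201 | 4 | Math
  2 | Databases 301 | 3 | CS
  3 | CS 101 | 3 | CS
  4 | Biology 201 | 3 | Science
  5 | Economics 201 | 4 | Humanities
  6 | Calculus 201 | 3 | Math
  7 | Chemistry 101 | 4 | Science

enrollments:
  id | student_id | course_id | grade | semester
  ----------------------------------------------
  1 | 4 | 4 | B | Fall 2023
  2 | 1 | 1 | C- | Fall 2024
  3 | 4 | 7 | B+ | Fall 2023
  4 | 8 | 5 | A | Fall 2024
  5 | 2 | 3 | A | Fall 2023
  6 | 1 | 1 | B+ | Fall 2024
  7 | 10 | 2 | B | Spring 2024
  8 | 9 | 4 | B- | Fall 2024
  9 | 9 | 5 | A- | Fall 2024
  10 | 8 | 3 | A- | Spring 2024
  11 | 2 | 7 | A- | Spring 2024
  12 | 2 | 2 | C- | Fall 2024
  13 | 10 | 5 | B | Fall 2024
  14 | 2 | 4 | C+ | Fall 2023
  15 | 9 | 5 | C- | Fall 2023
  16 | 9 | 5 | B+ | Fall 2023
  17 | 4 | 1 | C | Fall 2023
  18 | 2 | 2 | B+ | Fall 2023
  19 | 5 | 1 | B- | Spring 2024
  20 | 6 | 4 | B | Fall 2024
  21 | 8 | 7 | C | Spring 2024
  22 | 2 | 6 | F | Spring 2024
SELECT MIN(credits) FROM courses

Execution result:
3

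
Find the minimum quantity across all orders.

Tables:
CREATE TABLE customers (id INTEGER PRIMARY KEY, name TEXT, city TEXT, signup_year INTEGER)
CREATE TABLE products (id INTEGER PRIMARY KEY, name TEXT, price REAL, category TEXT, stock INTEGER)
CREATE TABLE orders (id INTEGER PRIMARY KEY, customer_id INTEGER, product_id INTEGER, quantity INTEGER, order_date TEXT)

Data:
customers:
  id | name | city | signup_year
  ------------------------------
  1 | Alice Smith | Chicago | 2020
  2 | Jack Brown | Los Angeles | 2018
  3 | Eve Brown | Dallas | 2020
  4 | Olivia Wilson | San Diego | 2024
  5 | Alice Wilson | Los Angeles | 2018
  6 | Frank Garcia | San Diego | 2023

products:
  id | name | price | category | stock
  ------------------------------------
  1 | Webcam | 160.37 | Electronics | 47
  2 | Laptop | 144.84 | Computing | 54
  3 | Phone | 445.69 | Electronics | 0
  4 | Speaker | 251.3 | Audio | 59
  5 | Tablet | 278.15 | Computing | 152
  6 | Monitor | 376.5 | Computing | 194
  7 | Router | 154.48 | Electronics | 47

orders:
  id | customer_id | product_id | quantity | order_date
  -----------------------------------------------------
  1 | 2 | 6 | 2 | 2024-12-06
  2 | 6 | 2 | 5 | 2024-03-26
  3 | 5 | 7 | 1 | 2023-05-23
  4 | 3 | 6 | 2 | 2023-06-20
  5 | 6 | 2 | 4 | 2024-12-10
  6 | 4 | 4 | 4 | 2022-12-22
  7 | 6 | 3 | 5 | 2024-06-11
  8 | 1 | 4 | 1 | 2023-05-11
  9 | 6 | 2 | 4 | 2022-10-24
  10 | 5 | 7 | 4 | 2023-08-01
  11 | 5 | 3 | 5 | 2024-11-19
SELECT MIN(quantity) FROM orders

Execution result:
1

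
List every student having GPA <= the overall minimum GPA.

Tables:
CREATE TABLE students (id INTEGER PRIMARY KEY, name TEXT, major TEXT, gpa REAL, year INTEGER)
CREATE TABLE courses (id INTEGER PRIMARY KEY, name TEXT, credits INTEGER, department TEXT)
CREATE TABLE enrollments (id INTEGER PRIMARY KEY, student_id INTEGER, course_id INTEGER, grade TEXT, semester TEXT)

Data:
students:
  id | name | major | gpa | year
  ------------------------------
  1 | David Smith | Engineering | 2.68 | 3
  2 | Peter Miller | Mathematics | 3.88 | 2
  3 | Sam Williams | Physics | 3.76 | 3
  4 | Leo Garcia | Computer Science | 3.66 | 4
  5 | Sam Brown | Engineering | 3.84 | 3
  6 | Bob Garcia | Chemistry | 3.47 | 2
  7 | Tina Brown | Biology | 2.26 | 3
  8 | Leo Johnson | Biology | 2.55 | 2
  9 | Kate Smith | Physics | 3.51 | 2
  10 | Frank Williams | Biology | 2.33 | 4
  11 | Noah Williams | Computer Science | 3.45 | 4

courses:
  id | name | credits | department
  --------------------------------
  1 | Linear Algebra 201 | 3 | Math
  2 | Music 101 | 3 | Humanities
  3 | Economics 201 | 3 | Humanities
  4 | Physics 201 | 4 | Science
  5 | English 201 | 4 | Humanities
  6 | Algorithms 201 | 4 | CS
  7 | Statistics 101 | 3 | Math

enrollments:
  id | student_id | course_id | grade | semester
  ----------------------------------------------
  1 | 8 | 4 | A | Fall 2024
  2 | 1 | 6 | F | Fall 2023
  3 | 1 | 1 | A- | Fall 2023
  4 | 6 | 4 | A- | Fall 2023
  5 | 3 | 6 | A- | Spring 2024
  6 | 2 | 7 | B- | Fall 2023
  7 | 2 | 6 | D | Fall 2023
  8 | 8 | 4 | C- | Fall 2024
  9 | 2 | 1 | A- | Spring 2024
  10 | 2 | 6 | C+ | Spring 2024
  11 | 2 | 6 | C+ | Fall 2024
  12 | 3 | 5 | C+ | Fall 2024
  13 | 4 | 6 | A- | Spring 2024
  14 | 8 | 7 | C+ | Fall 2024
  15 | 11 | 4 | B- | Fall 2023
SELECT name, gpa FROM students WHERE gpa <= (SELECT MIN(gpa) FROM students)

Execution result:
name | gpa
Tina Brown | 2.26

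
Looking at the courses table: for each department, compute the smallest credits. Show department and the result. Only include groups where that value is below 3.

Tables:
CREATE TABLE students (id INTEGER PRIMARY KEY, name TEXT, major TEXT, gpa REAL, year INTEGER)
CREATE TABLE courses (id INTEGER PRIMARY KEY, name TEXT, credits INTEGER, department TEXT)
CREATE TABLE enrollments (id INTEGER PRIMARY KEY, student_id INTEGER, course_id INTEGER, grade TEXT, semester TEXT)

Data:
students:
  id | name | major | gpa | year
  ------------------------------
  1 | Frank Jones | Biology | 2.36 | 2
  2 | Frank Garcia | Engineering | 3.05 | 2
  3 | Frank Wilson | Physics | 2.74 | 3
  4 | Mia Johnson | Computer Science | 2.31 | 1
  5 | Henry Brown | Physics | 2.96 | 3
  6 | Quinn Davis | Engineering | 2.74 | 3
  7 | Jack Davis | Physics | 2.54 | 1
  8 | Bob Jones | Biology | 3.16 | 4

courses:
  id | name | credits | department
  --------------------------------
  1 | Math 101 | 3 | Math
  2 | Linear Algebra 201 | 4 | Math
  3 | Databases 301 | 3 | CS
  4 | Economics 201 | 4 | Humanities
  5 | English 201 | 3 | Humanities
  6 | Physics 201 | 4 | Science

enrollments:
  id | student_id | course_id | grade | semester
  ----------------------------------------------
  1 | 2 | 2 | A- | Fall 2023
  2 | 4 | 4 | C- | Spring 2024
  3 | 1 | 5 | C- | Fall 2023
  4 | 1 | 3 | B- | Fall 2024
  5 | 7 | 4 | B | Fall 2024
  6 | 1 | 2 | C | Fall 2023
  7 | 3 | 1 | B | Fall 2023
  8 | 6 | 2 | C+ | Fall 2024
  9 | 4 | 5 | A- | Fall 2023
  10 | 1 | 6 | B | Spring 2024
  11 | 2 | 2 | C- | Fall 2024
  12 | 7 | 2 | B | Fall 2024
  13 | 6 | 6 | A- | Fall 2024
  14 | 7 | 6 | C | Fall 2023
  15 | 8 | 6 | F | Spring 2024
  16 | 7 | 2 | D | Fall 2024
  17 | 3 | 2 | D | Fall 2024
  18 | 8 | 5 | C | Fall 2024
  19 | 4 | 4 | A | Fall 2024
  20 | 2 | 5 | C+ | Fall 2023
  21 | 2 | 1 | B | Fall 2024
SELECT department, MIN(credits) AS min_credits FROM courses GROUP BY department HAVING MIN(credits) < 3

Execution result:
(no rows)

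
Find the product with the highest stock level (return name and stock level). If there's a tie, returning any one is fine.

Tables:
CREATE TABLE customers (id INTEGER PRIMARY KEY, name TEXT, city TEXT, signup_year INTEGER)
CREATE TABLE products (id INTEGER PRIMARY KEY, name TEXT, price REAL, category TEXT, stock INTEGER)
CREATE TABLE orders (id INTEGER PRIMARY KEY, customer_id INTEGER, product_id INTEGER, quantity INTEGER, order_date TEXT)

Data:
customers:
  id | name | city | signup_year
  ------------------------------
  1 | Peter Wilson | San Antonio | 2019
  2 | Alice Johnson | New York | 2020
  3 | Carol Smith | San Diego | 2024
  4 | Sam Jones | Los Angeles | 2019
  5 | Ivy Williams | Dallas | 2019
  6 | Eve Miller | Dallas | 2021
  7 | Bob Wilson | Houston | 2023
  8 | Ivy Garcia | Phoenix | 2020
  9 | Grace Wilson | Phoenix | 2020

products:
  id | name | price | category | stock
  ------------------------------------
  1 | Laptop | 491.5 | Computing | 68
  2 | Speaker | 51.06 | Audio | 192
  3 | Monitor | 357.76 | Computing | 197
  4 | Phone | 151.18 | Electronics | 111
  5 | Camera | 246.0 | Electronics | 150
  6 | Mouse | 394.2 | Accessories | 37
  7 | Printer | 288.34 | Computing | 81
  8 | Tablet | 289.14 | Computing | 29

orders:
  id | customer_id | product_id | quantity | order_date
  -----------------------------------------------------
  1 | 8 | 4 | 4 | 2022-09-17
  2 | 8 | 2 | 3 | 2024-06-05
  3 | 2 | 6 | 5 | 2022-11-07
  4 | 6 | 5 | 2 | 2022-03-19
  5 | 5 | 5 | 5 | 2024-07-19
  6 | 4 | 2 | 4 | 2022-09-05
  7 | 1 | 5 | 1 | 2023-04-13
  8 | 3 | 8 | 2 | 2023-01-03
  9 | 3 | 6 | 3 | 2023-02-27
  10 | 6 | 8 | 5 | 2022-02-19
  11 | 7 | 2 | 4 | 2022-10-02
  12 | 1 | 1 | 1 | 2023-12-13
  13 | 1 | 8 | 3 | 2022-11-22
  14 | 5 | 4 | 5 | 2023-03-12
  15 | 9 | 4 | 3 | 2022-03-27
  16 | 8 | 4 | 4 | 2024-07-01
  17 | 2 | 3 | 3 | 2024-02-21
SELECT name, stock FROM products ORDER BY stock DESC LIMIT 1

Execution result:
name | stock
Monitor | 197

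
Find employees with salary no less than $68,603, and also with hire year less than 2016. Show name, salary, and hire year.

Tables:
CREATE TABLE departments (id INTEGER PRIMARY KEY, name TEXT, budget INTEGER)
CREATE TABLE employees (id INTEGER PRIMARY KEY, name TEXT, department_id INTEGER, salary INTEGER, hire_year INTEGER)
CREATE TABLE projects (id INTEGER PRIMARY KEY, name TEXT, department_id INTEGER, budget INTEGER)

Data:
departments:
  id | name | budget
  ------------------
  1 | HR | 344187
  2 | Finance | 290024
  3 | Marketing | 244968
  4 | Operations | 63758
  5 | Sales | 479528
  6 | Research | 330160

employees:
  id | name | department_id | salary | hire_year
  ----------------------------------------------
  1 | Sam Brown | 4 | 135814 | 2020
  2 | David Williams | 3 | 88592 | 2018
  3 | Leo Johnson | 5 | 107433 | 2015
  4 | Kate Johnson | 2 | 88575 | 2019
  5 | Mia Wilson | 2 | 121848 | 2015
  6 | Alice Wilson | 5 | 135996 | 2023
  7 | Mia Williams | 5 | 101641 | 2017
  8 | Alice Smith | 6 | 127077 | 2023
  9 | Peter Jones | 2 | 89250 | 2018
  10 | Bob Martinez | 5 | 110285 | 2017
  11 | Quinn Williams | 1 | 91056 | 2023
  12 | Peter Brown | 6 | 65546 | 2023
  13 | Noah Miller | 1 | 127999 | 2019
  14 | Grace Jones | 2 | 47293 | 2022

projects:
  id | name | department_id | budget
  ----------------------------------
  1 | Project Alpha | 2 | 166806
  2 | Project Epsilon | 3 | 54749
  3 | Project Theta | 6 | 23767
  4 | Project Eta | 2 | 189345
SELECT name, salary, hire_year FROM employees WHERE salary >= 68603 AND hire_year < 2016

Execution result:
name | salary | hire_year
Leo Johnson | 107433 | 2015
Mia Wilson | 121848 | 2015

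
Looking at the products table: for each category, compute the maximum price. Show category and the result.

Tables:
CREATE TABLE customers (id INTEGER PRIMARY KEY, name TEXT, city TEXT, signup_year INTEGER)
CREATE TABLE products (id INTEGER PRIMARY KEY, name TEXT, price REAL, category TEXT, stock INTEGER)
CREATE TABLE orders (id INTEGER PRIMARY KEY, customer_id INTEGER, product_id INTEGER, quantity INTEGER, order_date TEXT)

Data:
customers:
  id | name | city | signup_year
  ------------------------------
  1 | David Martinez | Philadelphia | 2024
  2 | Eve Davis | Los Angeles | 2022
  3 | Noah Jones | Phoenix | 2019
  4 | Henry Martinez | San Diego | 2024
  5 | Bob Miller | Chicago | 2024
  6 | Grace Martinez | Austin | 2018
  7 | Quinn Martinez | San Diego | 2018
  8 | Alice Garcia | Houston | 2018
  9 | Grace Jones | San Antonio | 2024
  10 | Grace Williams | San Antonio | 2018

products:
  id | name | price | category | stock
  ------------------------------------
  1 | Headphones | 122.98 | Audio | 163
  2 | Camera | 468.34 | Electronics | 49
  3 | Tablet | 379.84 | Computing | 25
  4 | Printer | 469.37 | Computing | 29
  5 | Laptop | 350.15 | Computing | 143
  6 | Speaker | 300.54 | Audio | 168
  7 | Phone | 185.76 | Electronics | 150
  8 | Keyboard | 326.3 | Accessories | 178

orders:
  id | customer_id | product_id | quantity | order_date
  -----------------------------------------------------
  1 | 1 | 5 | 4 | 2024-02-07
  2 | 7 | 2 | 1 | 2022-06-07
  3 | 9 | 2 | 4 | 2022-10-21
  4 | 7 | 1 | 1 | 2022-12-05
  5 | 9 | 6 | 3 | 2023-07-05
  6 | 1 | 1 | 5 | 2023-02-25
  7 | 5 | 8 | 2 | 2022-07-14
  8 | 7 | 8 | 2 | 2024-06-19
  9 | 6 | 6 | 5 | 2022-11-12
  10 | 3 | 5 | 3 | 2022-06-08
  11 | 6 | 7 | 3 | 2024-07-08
SELECT category, MAX(price) AS max_price FROM products GROUP BY category

Execution result:
category | max_price
Accessories | 326.30
Audio | 300.54
Computing | 469.37
Electronics | 468.34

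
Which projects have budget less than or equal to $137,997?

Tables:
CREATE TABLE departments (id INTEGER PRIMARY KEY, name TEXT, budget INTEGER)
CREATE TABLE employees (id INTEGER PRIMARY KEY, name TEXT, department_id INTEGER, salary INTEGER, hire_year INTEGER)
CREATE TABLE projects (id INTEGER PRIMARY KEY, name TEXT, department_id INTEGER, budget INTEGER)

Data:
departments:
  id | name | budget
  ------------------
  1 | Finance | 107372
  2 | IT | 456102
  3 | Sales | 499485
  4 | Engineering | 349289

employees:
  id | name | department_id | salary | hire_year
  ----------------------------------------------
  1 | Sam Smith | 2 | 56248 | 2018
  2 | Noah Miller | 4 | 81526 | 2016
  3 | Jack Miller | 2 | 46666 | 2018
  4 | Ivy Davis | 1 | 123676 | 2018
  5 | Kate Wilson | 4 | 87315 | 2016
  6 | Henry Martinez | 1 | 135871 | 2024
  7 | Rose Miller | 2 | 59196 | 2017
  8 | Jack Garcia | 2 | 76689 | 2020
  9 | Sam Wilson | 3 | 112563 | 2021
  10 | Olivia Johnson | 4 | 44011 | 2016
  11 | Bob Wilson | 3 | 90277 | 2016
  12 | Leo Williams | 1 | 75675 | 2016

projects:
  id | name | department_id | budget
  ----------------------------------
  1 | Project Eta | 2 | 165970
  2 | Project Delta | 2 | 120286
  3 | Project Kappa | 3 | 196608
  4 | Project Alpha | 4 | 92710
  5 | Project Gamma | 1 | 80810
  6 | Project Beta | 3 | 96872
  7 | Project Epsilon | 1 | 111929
SELECT name, budget FROM projects WHERE budget <= 137997

Execution result:
name | budget
Project Delta | 120286
Project Alpha | 92710
Project Gamma | 80810
Project Beta | 96872
Project Epsilon | 111929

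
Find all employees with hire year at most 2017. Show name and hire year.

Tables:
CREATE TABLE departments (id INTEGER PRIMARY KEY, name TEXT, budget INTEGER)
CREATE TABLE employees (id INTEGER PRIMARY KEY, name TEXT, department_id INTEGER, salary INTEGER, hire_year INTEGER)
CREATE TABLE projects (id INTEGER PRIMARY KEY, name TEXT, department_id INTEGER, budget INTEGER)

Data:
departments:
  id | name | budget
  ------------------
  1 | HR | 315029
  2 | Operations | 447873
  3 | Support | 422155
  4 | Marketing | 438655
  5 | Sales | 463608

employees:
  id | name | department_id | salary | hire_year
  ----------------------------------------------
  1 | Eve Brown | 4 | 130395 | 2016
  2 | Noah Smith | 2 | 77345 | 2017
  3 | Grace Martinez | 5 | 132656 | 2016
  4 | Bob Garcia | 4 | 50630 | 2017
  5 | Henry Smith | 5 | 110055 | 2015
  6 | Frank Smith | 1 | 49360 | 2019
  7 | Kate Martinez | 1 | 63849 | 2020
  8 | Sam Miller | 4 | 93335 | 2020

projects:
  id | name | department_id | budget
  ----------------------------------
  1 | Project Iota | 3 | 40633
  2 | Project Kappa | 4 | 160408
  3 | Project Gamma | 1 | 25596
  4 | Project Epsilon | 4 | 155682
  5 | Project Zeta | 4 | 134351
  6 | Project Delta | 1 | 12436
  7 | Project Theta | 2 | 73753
SELECT name, hire_year FROM employees WHERE hire_year <= 2017

Execution result:
name | hire_year
Eve Brown | 2016
Noah Smith | 2017
Grace Martinez | 2016
Bob Garcia | 2017
Henry Smith | 2015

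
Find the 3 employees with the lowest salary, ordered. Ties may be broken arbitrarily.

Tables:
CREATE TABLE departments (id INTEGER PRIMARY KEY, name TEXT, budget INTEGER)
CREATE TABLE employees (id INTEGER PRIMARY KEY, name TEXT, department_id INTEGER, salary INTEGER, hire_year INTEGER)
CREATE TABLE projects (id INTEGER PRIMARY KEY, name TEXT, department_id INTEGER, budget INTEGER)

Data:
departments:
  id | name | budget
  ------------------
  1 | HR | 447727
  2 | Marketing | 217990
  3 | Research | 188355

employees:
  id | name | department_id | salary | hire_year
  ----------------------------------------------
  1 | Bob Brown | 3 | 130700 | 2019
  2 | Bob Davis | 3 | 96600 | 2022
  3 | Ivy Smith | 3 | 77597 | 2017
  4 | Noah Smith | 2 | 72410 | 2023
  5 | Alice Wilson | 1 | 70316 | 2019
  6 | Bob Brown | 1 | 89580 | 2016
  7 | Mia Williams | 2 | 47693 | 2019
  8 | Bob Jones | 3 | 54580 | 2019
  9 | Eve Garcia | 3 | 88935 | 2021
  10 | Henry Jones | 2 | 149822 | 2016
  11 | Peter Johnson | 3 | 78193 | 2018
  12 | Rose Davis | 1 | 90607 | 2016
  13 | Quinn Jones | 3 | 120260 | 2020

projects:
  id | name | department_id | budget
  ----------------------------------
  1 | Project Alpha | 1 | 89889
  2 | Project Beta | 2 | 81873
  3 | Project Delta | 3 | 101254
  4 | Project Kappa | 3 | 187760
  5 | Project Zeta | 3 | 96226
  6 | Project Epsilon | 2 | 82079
SELECT name, salary FROM employees ORDER BY salary ASC LIMIT 3

Execution result:
name | salary
Mia Williams | 47693
Bob Jones | 54580
Alice Wilson | 70316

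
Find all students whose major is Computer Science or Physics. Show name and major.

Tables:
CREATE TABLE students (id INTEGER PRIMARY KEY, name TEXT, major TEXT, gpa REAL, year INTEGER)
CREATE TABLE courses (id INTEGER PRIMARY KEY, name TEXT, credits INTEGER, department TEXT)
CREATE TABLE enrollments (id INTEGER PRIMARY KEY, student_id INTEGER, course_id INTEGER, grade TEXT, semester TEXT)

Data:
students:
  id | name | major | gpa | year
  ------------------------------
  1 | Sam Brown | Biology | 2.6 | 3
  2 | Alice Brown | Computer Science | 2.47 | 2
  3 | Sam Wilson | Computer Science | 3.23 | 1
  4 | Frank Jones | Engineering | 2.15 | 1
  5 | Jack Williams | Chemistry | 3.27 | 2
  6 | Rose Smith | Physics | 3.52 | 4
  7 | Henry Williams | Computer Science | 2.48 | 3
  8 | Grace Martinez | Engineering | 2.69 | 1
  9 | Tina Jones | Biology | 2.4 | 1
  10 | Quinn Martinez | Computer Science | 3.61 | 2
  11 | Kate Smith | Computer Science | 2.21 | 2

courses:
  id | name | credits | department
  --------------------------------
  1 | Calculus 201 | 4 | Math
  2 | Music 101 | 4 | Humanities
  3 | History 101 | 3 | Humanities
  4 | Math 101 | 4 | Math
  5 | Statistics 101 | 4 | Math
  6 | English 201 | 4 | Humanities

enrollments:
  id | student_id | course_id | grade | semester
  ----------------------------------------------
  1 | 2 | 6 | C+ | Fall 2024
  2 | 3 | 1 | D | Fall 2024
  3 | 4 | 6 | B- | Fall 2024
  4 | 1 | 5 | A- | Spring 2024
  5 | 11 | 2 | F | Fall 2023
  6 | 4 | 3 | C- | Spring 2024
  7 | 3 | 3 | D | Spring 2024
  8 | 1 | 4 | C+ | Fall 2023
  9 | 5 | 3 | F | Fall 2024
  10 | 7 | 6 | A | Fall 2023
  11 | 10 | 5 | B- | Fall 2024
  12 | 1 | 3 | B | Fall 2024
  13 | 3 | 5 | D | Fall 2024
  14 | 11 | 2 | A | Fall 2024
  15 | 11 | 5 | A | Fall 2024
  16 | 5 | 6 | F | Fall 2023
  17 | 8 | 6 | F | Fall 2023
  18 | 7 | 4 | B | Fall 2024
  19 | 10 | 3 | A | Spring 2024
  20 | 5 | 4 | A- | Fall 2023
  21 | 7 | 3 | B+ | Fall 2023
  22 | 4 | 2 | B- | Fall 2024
SELECT name, major FROM students WHERE major IN ('Computer Science', 'Physics')

Execution result:
name | major
Alice Brown | Computer Science
Sam Wilson | Computer Science
Rose Smith | Physics
Henry Williams | Computer Science
Quinn Martinez | Computer Science
Kate Smith | Computer Science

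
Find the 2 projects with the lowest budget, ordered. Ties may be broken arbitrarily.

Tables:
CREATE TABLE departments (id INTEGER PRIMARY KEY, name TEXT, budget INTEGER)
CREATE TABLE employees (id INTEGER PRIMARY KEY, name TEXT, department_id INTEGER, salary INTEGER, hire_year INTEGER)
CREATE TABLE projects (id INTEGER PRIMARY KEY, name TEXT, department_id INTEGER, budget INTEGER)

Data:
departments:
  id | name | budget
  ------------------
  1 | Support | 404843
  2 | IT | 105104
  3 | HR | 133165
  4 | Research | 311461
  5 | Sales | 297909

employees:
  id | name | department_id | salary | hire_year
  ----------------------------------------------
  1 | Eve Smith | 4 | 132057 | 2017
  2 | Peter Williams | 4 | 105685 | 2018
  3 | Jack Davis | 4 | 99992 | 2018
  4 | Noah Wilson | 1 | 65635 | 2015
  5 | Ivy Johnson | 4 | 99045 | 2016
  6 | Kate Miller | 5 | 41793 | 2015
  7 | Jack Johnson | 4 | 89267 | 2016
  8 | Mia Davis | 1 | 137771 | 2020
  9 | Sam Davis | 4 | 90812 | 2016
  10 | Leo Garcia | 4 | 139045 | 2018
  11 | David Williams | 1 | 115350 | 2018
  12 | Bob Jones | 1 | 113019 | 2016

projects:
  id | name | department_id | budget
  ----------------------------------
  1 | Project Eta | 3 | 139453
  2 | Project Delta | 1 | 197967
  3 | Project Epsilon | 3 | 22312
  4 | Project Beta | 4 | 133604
SELECT name, budget FROM projects ORDER BY budget ASC LIMIT 2

Execution result:
name | budget
Project Epsilon | 22312
Project Beta | 133604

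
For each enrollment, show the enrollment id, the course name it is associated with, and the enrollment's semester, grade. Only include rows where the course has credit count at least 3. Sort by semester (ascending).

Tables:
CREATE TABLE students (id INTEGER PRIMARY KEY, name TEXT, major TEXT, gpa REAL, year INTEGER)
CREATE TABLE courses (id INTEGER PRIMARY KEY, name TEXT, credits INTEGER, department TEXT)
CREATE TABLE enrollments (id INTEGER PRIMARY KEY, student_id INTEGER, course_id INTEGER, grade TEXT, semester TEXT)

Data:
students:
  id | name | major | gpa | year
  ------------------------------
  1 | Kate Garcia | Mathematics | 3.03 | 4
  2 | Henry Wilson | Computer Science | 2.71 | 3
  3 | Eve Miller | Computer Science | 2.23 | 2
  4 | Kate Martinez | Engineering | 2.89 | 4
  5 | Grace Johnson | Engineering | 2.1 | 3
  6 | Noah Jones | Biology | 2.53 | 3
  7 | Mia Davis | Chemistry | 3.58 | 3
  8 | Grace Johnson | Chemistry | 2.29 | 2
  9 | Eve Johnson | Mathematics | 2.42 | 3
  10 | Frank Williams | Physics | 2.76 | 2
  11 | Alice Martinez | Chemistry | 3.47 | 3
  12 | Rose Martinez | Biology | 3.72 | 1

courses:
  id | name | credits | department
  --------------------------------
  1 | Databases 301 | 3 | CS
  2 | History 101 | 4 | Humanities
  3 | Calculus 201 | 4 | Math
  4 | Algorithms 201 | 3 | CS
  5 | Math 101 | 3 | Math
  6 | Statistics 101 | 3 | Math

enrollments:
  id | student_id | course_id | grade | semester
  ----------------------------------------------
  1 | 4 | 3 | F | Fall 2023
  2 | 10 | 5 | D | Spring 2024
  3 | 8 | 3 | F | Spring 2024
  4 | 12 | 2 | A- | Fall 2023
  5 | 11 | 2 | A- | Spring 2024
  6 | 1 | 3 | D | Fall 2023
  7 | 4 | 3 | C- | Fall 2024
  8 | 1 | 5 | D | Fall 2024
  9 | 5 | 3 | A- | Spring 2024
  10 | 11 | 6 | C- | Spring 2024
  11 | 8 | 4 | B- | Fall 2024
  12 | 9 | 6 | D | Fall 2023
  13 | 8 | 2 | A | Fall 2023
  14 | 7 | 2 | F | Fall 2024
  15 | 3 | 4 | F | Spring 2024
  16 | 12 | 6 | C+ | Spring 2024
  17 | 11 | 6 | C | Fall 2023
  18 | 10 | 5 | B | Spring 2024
SELECT c.id, p.name AS course, c.semester, c.grade FROM enrollments c JOIN courses p ON c.course_id = p.id WHERE p.credits >= 3 ORDER BY c.semester ASC

Execution result:
id | course | semester | grade
1 | Calculus 201 | Fall 2023 | F
4 | History 101 | Fall 2023 | A-
6 | Calculus 201 | Fall 2023 | D
12 | Statistics 101 | Fall 2023 | D
13 | History 101 | Fall 2023 | A
17 | Statistics 101 | Fall 2023 | C
7 | Calculus 201 | Fall 2024 | C-
8 | Math 101 | Fall 2024 | D
11 | Algorithms 201 | Fall 2024 | B-
14 | History 101 | Fall 2024 | F
2 | Math 101 | Spring 2024 | D
3 | Calculus 201 | Spring 2024 | F
5 | History 101 | Spring 2024 | A-
9 | Calculus 201 | Spring 2024 | A-
10 | Statistics 101 | Spring 2024 | C-
15 | Algorithms 201 | Spring 2024 | F
16 | Statistics 101 | Spring 2024 | C+
18 | Math 101 | Spring 2024 | B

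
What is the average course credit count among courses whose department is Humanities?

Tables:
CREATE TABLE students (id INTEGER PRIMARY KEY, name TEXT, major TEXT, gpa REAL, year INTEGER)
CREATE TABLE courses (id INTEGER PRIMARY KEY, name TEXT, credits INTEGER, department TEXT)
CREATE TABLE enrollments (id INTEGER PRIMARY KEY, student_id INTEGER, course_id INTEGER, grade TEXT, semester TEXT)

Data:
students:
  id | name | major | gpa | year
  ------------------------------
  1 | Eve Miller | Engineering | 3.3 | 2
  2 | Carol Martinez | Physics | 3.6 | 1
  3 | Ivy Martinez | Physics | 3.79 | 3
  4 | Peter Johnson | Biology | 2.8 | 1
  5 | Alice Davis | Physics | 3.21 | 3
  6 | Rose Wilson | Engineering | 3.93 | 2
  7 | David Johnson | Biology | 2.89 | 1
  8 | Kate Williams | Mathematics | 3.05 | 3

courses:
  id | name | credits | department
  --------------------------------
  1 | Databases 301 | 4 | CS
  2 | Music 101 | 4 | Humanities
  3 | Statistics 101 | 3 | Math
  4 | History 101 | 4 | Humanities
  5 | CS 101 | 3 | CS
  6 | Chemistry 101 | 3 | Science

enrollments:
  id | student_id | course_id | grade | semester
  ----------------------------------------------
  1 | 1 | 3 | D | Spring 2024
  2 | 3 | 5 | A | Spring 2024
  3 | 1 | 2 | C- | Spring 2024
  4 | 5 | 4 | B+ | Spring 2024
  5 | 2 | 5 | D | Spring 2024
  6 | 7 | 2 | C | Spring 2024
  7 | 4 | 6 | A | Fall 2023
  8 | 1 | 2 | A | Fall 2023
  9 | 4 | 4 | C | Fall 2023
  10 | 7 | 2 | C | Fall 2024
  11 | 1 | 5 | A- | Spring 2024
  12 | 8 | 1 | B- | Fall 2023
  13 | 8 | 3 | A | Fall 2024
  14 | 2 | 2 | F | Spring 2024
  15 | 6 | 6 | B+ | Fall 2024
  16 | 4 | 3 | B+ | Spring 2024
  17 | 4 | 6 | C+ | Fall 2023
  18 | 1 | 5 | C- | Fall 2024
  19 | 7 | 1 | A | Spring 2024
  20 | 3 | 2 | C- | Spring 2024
SELECT AVG(credits) FROM courses WHERE department = 'Humanities'

Execution result:
4.00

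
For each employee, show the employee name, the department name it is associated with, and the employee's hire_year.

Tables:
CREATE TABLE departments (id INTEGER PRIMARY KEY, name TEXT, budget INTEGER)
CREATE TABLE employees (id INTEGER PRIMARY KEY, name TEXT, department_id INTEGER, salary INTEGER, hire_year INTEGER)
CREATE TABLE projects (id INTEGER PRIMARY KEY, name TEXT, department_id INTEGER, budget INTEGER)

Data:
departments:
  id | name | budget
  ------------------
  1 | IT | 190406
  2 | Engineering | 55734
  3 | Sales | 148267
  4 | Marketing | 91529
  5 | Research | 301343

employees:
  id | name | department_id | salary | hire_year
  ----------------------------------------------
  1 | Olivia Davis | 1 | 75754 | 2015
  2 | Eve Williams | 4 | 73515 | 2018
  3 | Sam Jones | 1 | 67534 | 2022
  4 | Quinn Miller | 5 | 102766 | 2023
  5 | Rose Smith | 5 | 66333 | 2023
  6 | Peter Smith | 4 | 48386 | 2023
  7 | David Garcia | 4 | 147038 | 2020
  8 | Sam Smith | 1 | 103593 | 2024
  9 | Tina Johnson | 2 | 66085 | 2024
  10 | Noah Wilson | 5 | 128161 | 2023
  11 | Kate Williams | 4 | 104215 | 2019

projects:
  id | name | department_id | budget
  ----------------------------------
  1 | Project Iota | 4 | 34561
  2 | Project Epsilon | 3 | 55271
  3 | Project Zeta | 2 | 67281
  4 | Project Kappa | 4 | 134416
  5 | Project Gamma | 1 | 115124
SELECT c.name, p.name AS department, c.hire_year FROM employees c JOIN departments p ON c.department_id = p.id

Execution result:
name | department | hire_year
Olivia Davis | IT | 2015
Eve Williams | Marketing | 2018
Sam Jones | IT | 2022
Quinn Miller | Research | 2023
Rose Smith | Research | 2023
Peter Smith | Marketing | 2023
David Garcia | Marketing | 2020
Sam Smith | IT | 2024
Tina Johnson | Engineering | 2024
Noah Wilson | Research | 2023
Kate Williams | Marketing | 2019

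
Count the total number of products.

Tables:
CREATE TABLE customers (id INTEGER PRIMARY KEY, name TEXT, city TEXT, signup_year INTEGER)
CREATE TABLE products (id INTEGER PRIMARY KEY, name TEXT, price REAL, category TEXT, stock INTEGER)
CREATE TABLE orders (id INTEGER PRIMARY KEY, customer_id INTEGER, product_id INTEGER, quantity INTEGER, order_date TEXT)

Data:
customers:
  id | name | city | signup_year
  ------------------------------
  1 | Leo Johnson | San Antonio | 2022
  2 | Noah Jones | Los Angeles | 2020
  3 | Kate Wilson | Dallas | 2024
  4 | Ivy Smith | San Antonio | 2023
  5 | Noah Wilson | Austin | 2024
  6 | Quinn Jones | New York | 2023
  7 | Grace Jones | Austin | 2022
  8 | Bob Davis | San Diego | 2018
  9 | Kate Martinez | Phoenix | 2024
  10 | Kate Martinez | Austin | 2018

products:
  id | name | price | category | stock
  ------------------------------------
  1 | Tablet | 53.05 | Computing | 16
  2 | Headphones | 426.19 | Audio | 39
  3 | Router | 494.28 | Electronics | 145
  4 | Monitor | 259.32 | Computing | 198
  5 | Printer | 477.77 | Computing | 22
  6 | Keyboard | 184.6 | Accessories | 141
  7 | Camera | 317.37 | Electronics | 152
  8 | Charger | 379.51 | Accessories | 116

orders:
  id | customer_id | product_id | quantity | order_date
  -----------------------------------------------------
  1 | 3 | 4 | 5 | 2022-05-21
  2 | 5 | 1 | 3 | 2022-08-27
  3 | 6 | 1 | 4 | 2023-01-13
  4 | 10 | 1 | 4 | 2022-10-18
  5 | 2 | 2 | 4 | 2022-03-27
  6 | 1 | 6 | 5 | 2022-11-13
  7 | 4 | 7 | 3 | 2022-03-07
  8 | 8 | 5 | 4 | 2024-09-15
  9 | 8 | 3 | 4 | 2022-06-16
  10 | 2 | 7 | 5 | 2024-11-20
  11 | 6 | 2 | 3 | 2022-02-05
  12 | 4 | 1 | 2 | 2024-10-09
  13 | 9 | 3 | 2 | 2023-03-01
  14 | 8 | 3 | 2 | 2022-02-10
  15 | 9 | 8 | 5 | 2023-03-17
SELECT COUNT(*) FROM products

Execution result:
8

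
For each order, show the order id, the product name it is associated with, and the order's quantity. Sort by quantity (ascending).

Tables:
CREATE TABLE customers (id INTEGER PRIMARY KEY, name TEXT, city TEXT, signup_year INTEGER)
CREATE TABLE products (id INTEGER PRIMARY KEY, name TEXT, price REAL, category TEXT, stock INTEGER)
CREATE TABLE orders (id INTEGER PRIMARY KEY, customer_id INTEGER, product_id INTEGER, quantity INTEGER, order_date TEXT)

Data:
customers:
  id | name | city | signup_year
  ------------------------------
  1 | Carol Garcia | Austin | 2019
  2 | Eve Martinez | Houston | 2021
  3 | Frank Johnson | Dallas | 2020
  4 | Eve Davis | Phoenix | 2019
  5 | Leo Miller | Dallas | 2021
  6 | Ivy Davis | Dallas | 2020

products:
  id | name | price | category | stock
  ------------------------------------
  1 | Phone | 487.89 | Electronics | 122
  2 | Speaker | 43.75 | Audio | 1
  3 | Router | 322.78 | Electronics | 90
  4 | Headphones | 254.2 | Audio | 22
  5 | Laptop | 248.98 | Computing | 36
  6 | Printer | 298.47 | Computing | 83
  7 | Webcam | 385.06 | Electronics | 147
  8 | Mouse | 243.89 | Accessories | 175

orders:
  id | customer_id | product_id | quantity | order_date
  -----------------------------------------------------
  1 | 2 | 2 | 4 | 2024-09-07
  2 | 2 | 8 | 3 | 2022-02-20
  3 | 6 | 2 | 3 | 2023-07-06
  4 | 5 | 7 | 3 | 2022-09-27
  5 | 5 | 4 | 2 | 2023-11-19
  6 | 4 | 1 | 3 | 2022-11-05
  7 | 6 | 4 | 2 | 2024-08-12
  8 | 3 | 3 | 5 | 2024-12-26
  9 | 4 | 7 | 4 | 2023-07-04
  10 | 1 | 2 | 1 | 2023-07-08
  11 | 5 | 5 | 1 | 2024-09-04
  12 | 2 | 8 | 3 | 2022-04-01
SELECT c.id, p.name AS product, c.quantity FROM orders c JOIN products p ON c.product_id = p.id ORDER BY c.quantity ASC

Execution result:
id | product | quantity
10 | Speaker | 1
11 | Laptop | 1
5 | Headphones | 2
7 | Headphones | 2
2 | Mouse | 3
3 | Speaker | 3
4 | Webcam | 3
6 | Phone | 3
12 | Mouse | 3
1 | Speaker | 4
9 | Webcam | 4
8 | Router | 5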